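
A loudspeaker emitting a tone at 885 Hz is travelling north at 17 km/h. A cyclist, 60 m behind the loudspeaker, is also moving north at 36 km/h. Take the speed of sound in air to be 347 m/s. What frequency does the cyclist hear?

17 km/h = 4.722 m/s; 36 km/h = 10 m/s.
The cyclist is behind, so the loudspeaker is moving away from it while the cyclist is moving toward the loudspeaker.
Both move, so f' = f · (v + v_o)/(v + v_s).
f' = 885 × (347 + 10)/(347 + 4.722) = 885 × 357/351.72 ≈ 898 Hz.

898 Hz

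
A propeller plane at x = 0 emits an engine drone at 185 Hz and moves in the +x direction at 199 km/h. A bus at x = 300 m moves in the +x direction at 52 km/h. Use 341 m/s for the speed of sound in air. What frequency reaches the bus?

199 km/h = 55.28 m/s; 52 km/h = 14.44 m/s.
The observer lies on the +x side, so the source is heading toward the observer and the observer is heading away from the source.
Both move, so f' = f · (v − v_o)/(v − v_s).
f' = 185 × (341 − 14.44)/(341 − 55.28) = 185 × 326.56/285.72 ≈ 211 Hz.

211 Hz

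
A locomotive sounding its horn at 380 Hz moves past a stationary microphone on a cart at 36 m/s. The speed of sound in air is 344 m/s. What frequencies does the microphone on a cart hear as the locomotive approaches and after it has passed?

Approaching: f₁ = f · v/(v − v_s) = 380 × 344/308 ≈ 424 Hz.
Receding: f₂ = f · v/(v + v_s) = 380 × 344/380 ≈ 344 Hz.

424 Hz approaching; 344 Hz receding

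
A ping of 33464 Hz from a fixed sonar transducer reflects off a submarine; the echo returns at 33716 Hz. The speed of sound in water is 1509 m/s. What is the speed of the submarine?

5.7 m/s

Double Doppler shift off a moving reflector: f₂ = f₀ · (v + u)/(v − u) (u > 0 toward emitter).
Rearranging, u = v · (f₂ − f₀)/(f₂ + f₀) = 1509 × 252/67180 ≈ 5.7 m/s.
So the submarine is moving at 5.7 m/s toward the emitter.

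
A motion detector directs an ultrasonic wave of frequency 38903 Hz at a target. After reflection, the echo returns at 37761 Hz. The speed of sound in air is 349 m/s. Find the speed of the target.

5.2 m/s

Double Doppler shift off a moving reflector: f₂ = f₀ · (v + u)/(v − u) (u > 0 toward emitter).
Rearranging, u = v · (f₂ − f₀)/(f₂ + f₀) = 349 × -1142/76664 ≈ -5.2 m/s.
So the target is moving at 5.2 m/s away from the emitter.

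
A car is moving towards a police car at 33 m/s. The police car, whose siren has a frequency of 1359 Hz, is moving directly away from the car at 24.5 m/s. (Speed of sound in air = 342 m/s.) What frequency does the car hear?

With source receding and observer approaching, f' = f · (v + v_o)/(v + v_s).
f' = 1359 × (342 + 33)/(342 + 24.5) = 1359 × 375/366.5 ≈ 1391 Hz.

1391 Hz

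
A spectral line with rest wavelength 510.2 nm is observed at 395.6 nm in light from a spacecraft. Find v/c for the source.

0.249c

λ'/λ₀ = 0.7754 < 1 (blueshift), so the source is approaching.
λ'/λ₀ = √((1 − β)/(1 + β)) for an approaching source ⇒ β = (1 − r²)/(1 + r²) with r = λ'/λ₀.
β = (1 − 0.6012)/(1 + 0.6012) ≈ 0.249.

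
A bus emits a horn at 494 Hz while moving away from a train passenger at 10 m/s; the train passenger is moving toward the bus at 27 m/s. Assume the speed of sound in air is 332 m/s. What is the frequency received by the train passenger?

With source receding and observer approaching, f' = f · (v + v_o)/(v + v_s).
f' = 494 × (332 + 27)/(332 + 10) = 494 × 359/342 ≈ 519 Hz.

519 Hz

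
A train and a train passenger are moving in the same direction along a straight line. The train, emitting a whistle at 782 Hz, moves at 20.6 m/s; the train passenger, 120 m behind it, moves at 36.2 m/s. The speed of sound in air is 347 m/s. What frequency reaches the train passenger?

The train passenger is behind, so the train is moving away from it while the train passenger is moving toward the train.
With source receding and observer approaching, f' = f · (v + v_o)/(v + v_s).
f' = 782 × (347 + 36.2)/(347 + 20.6) = 782 × 383.2/367.6 ≈ 815 Hz.

815 Hz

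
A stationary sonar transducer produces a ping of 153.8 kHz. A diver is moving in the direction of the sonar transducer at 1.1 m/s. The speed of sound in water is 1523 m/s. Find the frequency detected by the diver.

153.9 kHz

Only the observer moves, toward the source, so f' = f · (v + v_o)/v.
f' = 153.8 × (1523 + 1.1)/1523 = 153.8 × 1524.1/1523 ≈ 153.9 kHz.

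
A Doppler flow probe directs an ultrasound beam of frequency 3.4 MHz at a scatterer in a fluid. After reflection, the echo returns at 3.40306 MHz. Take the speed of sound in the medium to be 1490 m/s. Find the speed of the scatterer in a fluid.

Double Doppler shift off a moving reflector: f₂ = f₀ · (v + u)/(v − u) (u > 0 toward emitter).
Rearranging, u = v · (f₂ − f₀)/(f₂ + f₀) = 1490 × 0.00306/6.80306 ≈ 0.67 m/s.
So the scatterer in a fluid is moving at 0.67 m/s toward the emitter.

0.67 m/s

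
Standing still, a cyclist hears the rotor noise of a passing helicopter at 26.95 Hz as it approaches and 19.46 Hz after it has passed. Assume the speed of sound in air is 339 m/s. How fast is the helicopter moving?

f₁/f₂ = (v + v_s)/(v − v_s), so v_s = v · (f₁ − f₂)/(f₁ + f₂).
v_s = 339 × (26.95 − 19.46)/(26.95 + 19.46) = 339 × 7.49/46.41 ≈ 55 m/s.

55 m/s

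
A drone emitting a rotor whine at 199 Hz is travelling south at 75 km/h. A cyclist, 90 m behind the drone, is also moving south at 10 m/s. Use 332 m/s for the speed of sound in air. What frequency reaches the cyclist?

75 km/h = 20.83 m/s.
The cyclist is behind, so the drone is moving away from it while the cyclist is moving toward the drone.
General Doppler shift: f' = f · (v + v_o)/(v + v_s).
f' = 199 × (332 + 10)/(332 + 20.83) = 199 × 342/352.83 ≈ 193 Hz.

193 Hz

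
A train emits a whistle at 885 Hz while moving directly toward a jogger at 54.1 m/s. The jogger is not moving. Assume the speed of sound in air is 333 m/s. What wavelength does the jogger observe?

Only the source moves, toward the listener, so f' = f · v/(v − v_s).
f' = 885 × 333/(333 − 54.1) ≈ 1057 Hz.
λ' = v/f' = 333/1056.67 ≈ 31.5 cm.

31.5 cm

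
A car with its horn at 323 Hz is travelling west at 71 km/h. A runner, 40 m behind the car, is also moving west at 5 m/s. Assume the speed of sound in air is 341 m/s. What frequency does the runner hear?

71 km/h = 19.72 m/s.
The runner is behind, so the car is moving away from it while the runner is moving toward the car.
With source receding and observer approaching, f' = f · (v + v_o)/(v + v_s).
f' = 323 × (341 + 5)/(341 + 19.72) = 323 × 346/360.72 ≈ 310 Hz.

310 Hz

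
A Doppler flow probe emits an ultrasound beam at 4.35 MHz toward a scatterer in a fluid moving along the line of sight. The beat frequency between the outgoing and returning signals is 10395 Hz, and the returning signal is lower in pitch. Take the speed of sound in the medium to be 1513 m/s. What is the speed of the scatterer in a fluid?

Double Doppler shift off a moving reflector: f₂ = f₀ · (v + u)/(v − u) (u > 0 toward emitter).
Returning signal is lower, so f₂ = f₀ − Δf = 4350000 − 10395 = 4339605 Hz.
Rearranging, u = v · (f₂ − f₀)/(f₂ + f₀) = 1513 × -10395/8689605 ≈ -1.81 m/s.
So the scatterer in a fluid is moving at 1.81 m/s away from the emitter.

1.81 m/s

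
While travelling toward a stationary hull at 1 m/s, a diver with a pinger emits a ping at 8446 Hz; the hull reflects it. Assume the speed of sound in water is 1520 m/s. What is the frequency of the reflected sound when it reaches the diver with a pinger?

8457 Hz

The hull receives the sound from a moving source: f₁ = f₀ · v/(v − v_e) = 8446 × 1520/1519 ≈ 8452 Hz.
On the return leg the diver with a pinger is a moving observer: f₂ = f₁ · (v + v_e)/v = 8452 × 1521/1520 ≈ 8457 Hz.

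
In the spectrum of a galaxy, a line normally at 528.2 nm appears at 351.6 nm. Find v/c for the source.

λ'/λ₀ = 0.6657 < 1 (blueshift), so the source is approaching.
λ'/λ₀ = √((1 − β)/(1 + β)) for an approaching source ⇒ β = (1 − r²)/(1 + r²) with r = λ'/λ₀.
β = (1 − 0.4431)/(1 + 0.4431) ≈ 0.386.

0.386c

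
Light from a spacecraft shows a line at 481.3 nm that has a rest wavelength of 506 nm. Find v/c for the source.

0.050c

λ'/λ₀ = 0.9512 < 1 (blueshift), so the source is approaching.
λ'/λ₀ = √((1 − β)/(1 + β)) for an approaching source ⇒ β = (1 − r²)/(1 + r²) with r = λ'/λ₀.
β = (1 − 0.9048)/(1 + 0.9048) ≈ 0.050.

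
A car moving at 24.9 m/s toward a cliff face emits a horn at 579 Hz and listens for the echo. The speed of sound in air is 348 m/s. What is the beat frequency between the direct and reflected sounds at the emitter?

89 Hz

The cliff face receives the sound from a moving source: f₁ = f₀ · v/(v − v_e) = 579 × 348/323.1 ≈ 623.6 Hz.
On the return leg the car is a moving observer: f₂ = f₁ · (v + v_e)/v = 623.6 × 372.9/348 ≈ 668.2 Hz.
Beat against the emitted tone: |f₂ − f₀| = 2v_e·f₀/(v − v_e) = 2 × 24.9 × 579/323.1 ≈ 89 Hz.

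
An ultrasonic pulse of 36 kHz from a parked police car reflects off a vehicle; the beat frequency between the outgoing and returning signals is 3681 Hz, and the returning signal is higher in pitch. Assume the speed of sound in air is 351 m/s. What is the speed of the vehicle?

17.1 m/s

Double Doppler shift off a moving reflector: f₂ = f₀ · (v + u)/(v − u) (u > 0 toward emitter).
Returning signal is higher, so f₂ = f₀ + Δf = 36000 + 3681 = 39681 Hz.
Rearranging, u = v · (f₂ − f₀)/(f₂ + f₀) = 351 × 3681/75681 ≈ 17.1 m/s.
So the vehicle is moving at 17.1 m/s toward the emitter.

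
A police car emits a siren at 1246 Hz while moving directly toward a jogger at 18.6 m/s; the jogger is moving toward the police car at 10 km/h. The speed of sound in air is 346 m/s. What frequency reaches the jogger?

10 km/h = 2.778 m/s.
With source approaching and observer approaching, f' = f · (v + v_o)/(v − v_s).
f' = 1246 × (346 + 2.778)/(346 − 18.6) = 1246 × 348.78/327.4 ≈ 1327 Hz.

1327 Hz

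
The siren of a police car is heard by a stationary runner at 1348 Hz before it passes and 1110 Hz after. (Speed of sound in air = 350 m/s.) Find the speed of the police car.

f₁/f₂ = (v + v_s)/(v − v_s), so v_s = v · (f₁ − f₂)/(f₁ + f₂).
v_s = 350 × (1348 − 1110)/(1348 + 1110) = 350 × 238/2458 ≈ 34 m/s.

34 m/s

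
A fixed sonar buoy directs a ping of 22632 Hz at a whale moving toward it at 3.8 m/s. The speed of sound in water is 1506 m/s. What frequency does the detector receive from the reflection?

At the whale (a moving observer), f₁ = f₀ · (v + u)/v = 22632 × 1509.8/1506 ≈ 22689 Hz.
On reflection it acts as a source moving toward the stationary detector: f₂ = f₁ · v/(v − u) = 22689 × 1506/1502.2 ≈ 22747 Hz.

22747 Hz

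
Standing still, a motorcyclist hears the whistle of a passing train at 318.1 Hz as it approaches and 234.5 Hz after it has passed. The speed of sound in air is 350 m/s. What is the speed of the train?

f₁/f₂ = (v + v_s)/(v − v_s), so v_s = v · (f₁ − f₂)/(f₁ + f₂).
v_s = 350 × (318.1 − 234.5)/(318.1 + 234.5) = 350 × 83.6/552.6 ≈ 53 m/s.

53 m/s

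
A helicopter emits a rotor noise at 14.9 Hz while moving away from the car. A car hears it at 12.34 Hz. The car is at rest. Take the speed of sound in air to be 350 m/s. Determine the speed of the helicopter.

f' = f · v/(v + v_s) ⇒ v_s = v · |1 − f/f'|.
v_s = 350 × |1 − 14.9/12.34| = 350 × 0.2075 ≈ 73 m/s.

73 m/s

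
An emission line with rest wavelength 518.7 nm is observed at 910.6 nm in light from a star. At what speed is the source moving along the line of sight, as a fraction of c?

λ'/λ₀ = 1.7555 > 1 (redshift), so the source is receding.
λ'/λ₀ = √((1 + β)/(1 − β)) for a receding source ⇒ β = (r² − 1)/(r² + 1) with r = λ'/λ₀.
β = (3.0819 − 1)/(3.0819 + 1) ≈ 0.510.

0.510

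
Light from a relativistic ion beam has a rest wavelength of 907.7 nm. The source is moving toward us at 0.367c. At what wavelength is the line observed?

Relativistic Doppler for wavelength: λ' = λ₀ · √((1 − β)/(1 + β)).
λ' = 907.7 × √(0.6330/1.3670) = 907.7 × 0.68048 ≈ 617.7 nm.

617.7 nm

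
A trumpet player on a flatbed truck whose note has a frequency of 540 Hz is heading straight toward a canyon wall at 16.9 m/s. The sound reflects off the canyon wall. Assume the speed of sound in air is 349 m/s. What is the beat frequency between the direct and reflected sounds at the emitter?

55.0 Hz

The canyon wall receives the sound from a moving source: f₁ = f₀ · v/(v − v_e) = 540 × 349/332.1 ≈ 567.5 Hz.
On the return leg the trumpet player on a flatbed truck is a moving observer: f₂ = f₁ · (v + v_e)/v = 567.5 × 365.9/349 ≈ 595.0 Hz.
Equivalently f₂ = f₀ · (v + v_e)/(v − v_e).
Beat against the emitted tone: |f₂ − f₀| = 2v_e·f₀/(v − v_e) = 2 × 16.9 × 540/332.1 ≈ 55.0 Hz.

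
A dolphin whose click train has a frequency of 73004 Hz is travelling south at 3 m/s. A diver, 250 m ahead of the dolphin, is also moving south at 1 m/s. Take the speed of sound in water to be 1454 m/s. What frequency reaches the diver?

73105 Hz

The diver is ahead, so the dolphin is moving toward it while the diver is moving away from the dolphin.
Both move, so f' = f · (v − v_o)/(v − v_s).
f' = 73004 × (1454 − 1)/(1454 − 3) = 73004 × 1453/1451 ≈ 73105 Hz.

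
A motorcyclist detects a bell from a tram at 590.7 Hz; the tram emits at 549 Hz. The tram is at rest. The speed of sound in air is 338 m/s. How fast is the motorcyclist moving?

26 m/s

f' > f, so the motorcyclist is approaching.
f' = f · (v + v_o)/v ⇒ v_o = v · |f'/f − 1|.
v_o = 338 × |590.7/549 − 1| = 338 × 0.07596 ≈ 26 m/s.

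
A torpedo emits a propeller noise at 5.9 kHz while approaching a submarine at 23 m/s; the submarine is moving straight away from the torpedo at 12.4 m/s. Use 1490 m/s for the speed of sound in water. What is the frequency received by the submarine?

5.94 kHz

Both move, so f' = f · (v − v_o)/(v − v_s).
f' = 5.9 × (1490 − 12.4)/(1490 − 23) = 5.9 × 1477.6/1467 ≈ 5.94 kHz.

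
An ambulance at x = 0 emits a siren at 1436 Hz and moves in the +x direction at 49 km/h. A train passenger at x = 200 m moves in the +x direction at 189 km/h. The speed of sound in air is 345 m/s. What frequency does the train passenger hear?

49 km/h = 13.61 m/s; 189 km/h = 52.5 m/s.
The observer lies on the +x side, so the source is heading toward the observer and the observer is heading away from the source.
With source approaching and observer receding, f' = f · (v − v_o)/(v − v_s).
f' = 1436 × (345 − 52.5)/(345 − 13.61) = 1436 × 292.5/331.39 ≈ 1267 Hz.

1267 Hz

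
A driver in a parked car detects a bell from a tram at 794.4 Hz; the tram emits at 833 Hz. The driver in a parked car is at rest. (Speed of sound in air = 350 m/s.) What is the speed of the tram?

17.0 m/s

f' < f, so the tram is receding.
f' = f · v/(v + v_s) ⇒ v_s = v · |1 − f/f'|.
v_s = 350 × |1 − 833/794.4| = 350 × 0.04859 ≈ 17.0 m/s.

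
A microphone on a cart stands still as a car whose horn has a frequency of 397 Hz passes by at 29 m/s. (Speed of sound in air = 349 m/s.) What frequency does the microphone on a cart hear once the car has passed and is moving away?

367 Hz

Receding: f₂ = f · v/(v + v_s) = 397 × 349/378 ≈ 367 Hz.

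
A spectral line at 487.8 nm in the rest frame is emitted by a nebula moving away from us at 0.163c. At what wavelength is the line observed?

575.0 nm

Relativistic Doppler for wavelength: λ' = λ₀ · √((1 + β)/(1 − β)).
λ' = 487.8 × √(1.1630/0.8370) = 487.8 × 1.17876 ≈ 575.0 nm.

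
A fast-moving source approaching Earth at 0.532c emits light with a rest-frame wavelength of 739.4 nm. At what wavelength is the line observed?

408.7 nm

Relativistic Doppler for wavelength: λ' = λ₀ · √((1 − β)/(1 + β)).
λ' = 739.4 × √(0.4680/1.5320) = 739.4 × 0.55271 ≈ 408.7 nm.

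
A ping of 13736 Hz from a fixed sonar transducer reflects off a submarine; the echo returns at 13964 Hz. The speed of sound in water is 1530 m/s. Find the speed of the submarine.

Double Doppler shift off a moving reflector: f₂ = f₀ · (v + u)/(v − u) (u > 0 toward emitter).
Rearranging, u = v · (f₂ − f₀)/(f₂ + f₀) = 1530 × 228/27700 ≈ 12.6 m/s.
So the submarine is moving at 12.6 m/s toward the emitter.

12.6 m/s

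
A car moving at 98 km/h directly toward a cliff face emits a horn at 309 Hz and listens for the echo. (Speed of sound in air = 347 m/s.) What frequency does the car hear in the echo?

362 Hz

98 km/h = 27.22 m/s.
The cliff face receives the sound from a moving source: f₁ = f₀ · v/(v − v_e) = 309 × 347/319.78 ≈ 335 Hz.
On the return leg the car is a moving observer: f₂ = f₁ · (v + v_e)/v = 335 × 374.22/347 ≈ 362 Hz.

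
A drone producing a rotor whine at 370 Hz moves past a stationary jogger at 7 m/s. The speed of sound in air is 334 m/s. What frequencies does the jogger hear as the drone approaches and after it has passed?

Approaching: f₁ = f · v/(v − v_s) = 370 × 334/327 ≈ 378 Hz.
Receding: f₂ = f · v/(v + v_s) = 370 × 334/341 ≈ 362 Hz.

378 Hz approaching; 362 Hz receding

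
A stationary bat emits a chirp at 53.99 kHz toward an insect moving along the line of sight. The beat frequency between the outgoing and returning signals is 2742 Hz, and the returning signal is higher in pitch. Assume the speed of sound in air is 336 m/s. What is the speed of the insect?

8.3 m/s

Double Doppler shift off a moving reflector: f₂ = f₀ · (v + u)/(v − u) (u > 0 toward emitter).
Returning signal is higher, so f₂ = f₀ + Δf = 53990 + 2742 = 56732 Hz.
Rearranging, u = v · (f₂ − f₀)/(f₂ + f₀) = 336 × 2742/110722 ≈ 8.3 m/s.
So the insect is moving at 8.3 m/s toward the emitter.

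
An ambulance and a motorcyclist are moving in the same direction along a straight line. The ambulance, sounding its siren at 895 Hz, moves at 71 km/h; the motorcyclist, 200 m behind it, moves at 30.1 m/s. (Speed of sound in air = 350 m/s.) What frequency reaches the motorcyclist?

920 Hz

71 km/h = 19.72 m/s.
The motorcyclist is behind, so the ambulance is moving away from it while the motorcyclist is moving toward the ambulance.
With source receding and observer approaching, f' = f · (v + v_o)/(v + v_s).
f' = 895 × (350 + 30.1)/(350 + 19.72) = 895 × 380.1/369.72 ≈ 920 Hz.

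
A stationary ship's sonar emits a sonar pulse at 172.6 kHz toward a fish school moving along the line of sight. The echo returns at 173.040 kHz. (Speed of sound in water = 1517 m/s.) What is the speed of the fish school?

Double Doppler shift off a moving reflector: f₂ = f₀ · (v + u)/(v − u) (u > 0 toward emitter).
Rearranging, u = v · (f₂ − f₀)/(f₂ + f₀) = 1517 × 0.440/345.640 ≈ 1.93 m/s.
So the fish school is moving at 1.93 m/s toward the emitter.

1.93 m/s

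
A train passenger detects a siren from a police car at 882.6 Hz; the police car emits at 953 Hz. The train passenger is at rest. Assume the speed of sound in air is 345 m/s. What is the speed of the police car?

28 m/s

f' < f, so the police car is receding.
f' = f · v/(v + v_s) ⇒ v_s = v · |1 − f/f'|.
v_s = 345 × |1 − 953/882.6| = 345 × 0.07976 ≈ 28 m/s.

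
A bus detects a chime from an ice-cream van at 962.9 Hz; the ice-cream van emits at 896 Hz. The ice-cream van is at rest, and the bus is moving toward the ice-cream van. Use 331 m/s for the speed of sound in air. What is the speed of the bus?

24.7 m/s

f' = f · (v + v_o)/v ⇒ v_o = v · |f'/f − 1|.
v_o = 331 × |962.9/896 − 1| = 331 × 0.07467 ≈ 24.7 m/s.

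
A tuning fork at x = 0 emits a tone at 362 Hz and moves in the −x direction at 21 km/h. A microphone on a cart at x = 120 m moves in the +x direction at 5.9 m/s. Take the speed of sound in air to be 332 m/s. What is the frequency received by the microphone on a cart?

349 Hz

21 km/h = 5.833 m/s.
The observer lies on the +x side, so the source is heading away from the observer and the observer is heading away from the source.
General Doppler shift: f' = f · (v − v_o)/(v + v_s).
f' = 362 × (332 − 5.9)/(332 + 5.833) = 362 × 326.1/337.83 ≈ 349 Hz.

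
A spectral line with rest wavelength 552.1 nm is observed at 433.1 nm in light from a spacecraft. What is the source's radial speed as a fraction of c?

λ'/λ₀ = 0.7845 < 1 (blueshift), so the source is approaching.
λ'/λ₀ = √((1 − β)/(1 + β)) for an approaching source ⇒ β = (1 − r²)/(1 + r²) with r = λ'/λ₀.
β = (1 − 0.6154)/(1 + 0.6154) ≈ 0.238.

0.238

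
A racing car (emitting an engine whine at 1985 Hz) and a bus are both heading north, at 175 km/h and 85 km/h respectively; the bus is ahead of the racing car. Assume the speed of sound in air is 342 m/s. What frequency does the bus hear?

2154 Hz

175 km/h = 48.61 m/s; 85 km/h = 23.61 m/s.
The bus is ahead, so the racing car is moving toward it while the bus is moving away from the racing car.
General Doppler shift: f' = f · (v − v_o)/(v − v_s).
f' = 1985 × (342 − 23.61)/(342 − 48.61) = 1985 × 318.39/293.39 ≈ 2154 Hz.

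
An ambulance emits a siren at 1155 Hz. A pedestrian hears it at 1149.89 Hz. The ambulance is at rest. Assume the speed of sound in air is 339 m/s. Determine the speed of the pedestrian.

f' < f, so the pedestrian is receding.
f' = f · (v − v_o)/v ⇒ v_o = v · |f'/f − 1|.
v_o = 339 × |1149.89/1155 − 1| = 339 × 0.004424 ≈ 1.50 m/s.

1.50 m/s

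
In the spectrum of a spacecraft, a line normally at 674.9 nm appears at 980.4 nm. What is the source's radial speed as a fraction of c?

λ'/λ₀ = 1.4527 > 1 (redshift), so the source is receding.
λ'/λ₀ = √((1 + β)/(1 − β)) for a receding source ⇒ β = (r² − 1)/(r² + 1) with r = λ'/λ₀.
β = (2.1102 − 1)/(2.1102 + 1) ≈ 0.357.

0.357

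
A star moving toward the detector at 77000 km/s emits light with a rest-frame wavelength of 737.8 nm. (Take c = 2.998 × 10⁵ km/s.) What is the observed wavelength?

567.3 nm

β = v/c = 77000/299800 = 0.2568.
Relativistic Doppler for wavelength: λ' = λ₀ · √((1 − β)/(1 + β)).
λ' = 737.8 × √(0.7432/1.2568) = 737.8 × 0.76896 ≈ 567.3 nm.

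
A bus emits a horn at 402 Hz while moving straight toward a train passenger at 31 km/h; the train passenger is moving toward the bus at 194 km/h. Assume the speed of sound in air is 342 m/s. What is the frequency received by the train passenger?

31 km/h = 8.611 m/s; 194 km/h = 53.89 m/s.
Both move, so f' = f · (v + v_o)/(v − v_s).
f' = 402 × (342 + 53.89)/(342 − 8.611) = 402 × 395.89/333.39 ≈ 477 Hz.

477 Hz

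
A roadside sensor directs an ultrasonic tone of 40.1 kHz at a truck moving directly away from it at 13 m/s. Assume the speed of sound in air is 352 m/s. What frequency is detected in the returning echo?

The truck first receives the wave as a moving observer: f₁ = f₀ · (v − u)/v = 40.1 × (352 − 13)/352 ≈ 38.6 kHz.
On reflection it acts as a source moving away from the stationary detector: f₂ = f₁ · v/(v + u) = 38.6 × 352/365 ≈ 37.2 kHz.

37.2 kHz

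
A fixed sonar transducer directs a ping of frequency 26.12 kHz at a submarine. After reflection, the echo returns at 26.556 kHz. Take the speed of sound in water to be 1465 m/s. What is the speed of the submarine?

Double Doppler shift off a moving reflector: f₂ = f₀ · (v + u)/(v − u) (u > 0 toward emitter).
Rearranging, u = v · (f₂ − f₀)/(f₂ + f₀) = 1465 × 0.436/52.676 ≈ 12.1 m/s.
So the submarine is moving at 12.1 m/s toward the emitter.

12.1 m/s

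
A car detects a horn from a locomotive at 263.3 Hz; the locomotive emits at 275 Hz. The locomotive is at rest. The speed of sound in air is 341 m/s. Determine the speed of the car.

14.5 m/s

f' < f, so the car is receding.
f' = f · (v − v_o)/v ⇒ v_o = v · |f'/f − 1|.
v_o = 341 × |263.3/275 − 1| = 341 × 0.04255 ≈ 14.5 m/s.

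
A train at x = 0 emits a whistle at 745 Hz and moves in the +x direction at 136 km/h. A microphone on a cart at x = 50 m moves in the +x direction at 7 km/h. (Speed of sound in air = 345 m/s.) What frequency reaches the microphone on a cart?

136 km/h = 37.78 m/s; 7 km/h = 1.944 m/s.
The observer lies on the +x side, so the source is heading toward the observer and the observer is heading away from the source.
With source approaching and observer receding, f' = f · (v − v_o)/(v − v_s).
f' = 745 × (345 − 1.944)/(345 − 37.78) = 745 × 343.06/307.22 ≈ 832 Hz.

832 Hz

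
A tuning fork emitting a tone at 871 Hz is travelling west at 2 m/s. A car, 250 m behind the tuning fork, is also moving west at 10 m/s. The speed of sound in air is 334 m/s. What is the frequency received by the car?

892 Hz

The car is behind, so the tuning fork is moving away from it while the car is moving toward the tuning fork.
Both move, so f' = f · (v + v_o)/(v + v_s).
f' = 871 × (334 + 10)/(334 + 2) = 871 × 344/336 ≈ 892 Hz.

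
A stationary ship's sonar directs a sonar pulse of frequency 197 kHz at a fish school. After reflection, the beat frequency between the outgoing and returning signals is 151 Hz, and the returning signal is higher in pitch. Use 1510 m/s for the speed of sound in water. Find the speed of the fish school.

0.58 m/s

Double Doppler shift off a moving reflector: f₂ = f₀ · (v + u)/(v − u) (u > 0 toward emitter).
Returning signal is higher, so f₂ = f₀ + Δf = 197000 + 151 = 197151 Hz.
Rearranging, u = v · (f₂ − f₀)/(f₂ + f₀) = 1510 × 151/394151 ≈ 0.58 m/s.
So the fish school is moving at 0.58 m/s toward the emitter.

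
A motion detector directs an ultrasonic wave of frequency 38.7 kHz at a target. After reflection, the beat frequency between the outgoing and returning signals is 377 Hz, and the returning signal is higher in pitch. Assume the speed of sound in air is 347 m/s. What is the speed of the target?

1.68 m/s

Double Doppler shift off a moving reflector: f₂ = f₀ · (v + u)/(v − u) (u > 0 toward emitter).
Returning signal is higher, so f₂ = f₀ + Δf = 38700 + 377 = 39077 Hz.
Rearranging, u = v · (f₂ − f₀)/(f₂ + f₀) = 347 × 377/77777 ≈ 1.68 m/s.
So the target is moving at 1.68 m/s toward the emitter.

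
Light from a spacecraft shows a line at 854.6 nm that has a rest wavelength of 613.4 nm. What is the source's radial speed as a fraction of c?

0.320

λ'/λ₀ = 1.3932 > 1 (redshift), so the source is receding.
λ'/λ₀ = √((1 + β)/(1 − β)) for a receding source ⇒ β = (r² − 1)/(r² + 1) with r = λ'/λ₀.
β = (1.9411 − 1)/(1.9411 + 1) ≈ 0.320.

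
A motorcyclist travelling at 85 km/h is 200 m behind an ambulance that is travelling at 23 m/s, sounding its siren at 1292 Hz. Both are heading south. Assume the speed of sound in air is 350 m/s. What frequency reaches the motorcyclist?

1294 Hz

85 km/h = 23.61 m/s.
The motorcyclist is behind, so the ambulance is moving away from it while the motorcyclist is moving toward the ambulance.
With source receding and observer approaching, f' = f · (v + v_o)/(v + v_s).
f' = 1292 × (350 + 23.61)/(350 + 23) = 1292 × 373.61/373 ≈ 1294 Hz.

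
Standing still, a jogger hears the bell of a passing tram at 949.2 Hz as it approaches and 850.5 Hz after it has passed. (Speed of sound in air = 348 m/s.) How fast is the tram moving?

19.1 m/s

f₁/f₂ = (v + v_s)/(v − v_s), so v_s = v · (f₁ − f₂)/(f₁ + f₂).
v_s = 348 × (949.2 − 850.5)/(949.2 + 850.5) = 348 × 98.7/1799.7 ≈ 19.1 m/s.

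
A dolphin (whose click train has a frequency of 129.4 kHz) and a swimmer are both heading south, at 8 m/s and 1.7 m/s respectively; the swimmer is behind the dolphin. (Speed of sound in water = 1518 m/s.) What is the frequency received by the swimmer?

128.9 kHz

The swimmer is behind, so the dolphin is moving away from it while the swimmer is moving toward the dolphin.
General Doppler shift: f' = f · (v + v_o)/(v + v_s).
f' = 129.4 × (1518 + 1.7)/(1518 + 8) = 129.4 × 1519.7/1526 ≈ 128.9 kHz.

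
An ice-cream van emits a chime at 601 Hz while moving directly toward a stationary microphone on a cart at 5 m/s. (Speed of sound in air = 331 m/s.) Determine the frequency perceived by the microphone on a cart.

610 Hz

Only the source moves, toward the listener, so f' = f · v/(v − v_s).
f' = 601 × 331/(331 − 5) = 601 × 331/326 ≈ 610 Hz.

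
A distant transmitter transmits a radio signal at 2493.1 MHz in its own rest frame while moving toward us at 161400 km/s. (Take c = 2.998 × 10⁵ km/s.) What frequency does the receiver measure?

β = v/c = 161400/299800 = 0.5384.
Relativistic Doppler for frequency: f' = f₀ · √((1 + β)/(1 − β)).
f' = 2493.1 × √(1.5384/0.4616) = 2493.1 × 1.82548 ≈ 4551.1 MHz.

4551.1 MHz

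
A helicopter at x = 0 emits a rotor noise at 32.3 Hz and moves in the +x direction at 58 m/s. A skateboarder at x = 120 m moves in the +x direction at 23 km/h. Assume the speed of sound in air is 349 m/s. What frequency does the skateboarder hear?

38.0 Hz

23 km/h = 6.389 m/s.
The observer lies on the +x side, so the source is heading toward the observer and the observer is heading away from the source.
Both move, so f' = f · (v − v_o)/(v − v_s).
f' = 32.3 × (349 − 6.389)/(349 − 58) = 32.3 × 342.61/291 ≈ 38.0 Hz.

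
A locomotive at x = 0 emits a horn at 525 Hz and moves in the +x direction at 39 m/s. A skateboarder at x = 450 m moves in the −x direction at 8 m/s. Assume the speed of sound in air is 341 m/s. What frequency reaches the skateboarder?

607 Hz

The observer lies on the +x side, so the source is heading toward the observer and the observer is heading toward the source.
With source approaching and observer approaching, f' = f · (v + v_o)/(v − v_s).
f' = 525 × (341 + 8)/(341 − 39) = 525 × 349/302 ≈ 607 Hz.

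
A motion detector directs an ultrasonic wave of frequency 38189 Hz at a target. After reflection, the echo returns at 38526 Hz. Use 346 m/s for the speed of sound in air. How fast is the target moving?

Double Doppler shift off a moving reflector: f₂ = f₀ · (v + u)/(v − u) (u > 0 toward emitter).
Rearranging, u = v · (f₂ − f₀)/(f₂ + f₀) = 346 × 337/76715 ≈ 1.52 m/s.
So the target is moving at 1.52 m/s toward the emitter.

1.52 m/s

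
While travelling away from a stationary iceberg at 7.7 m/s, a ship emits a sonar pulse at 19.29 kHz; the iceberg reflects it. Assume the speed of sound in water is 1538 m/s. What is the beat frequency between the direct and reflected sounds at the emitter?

192 Hz

The iceberg receives the sound from a moving source: f₁ = f₀ · v/(v + v_e) = 19.29 × 1538/1545.7 ≈ 19.1939 kHz.
On the return leg the ship is a moving observer: f₂ = f₁ · (v − v_e)/v = 19.1939 × 1530.3/1538 ≈ 19.0978 kHz.
Beat against the emitted tone (with f₀ = 19290 Hz): |f₂ − f₀| = 2v_e·f₀/(v + v_e) = 2 × 7.7 × 19290/1545.7 ≈ 192 Hz.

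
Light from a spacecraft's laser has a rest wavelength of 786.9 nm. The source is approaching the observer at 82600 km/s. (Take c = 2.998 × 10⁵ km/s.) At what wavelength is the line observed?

β = v/c = 82600/299800 = 0.2755.
Relativistic Doppler for wavelength: λ' = λ₀ · √((1 − β)/(1 + β)).
λ' = 786.9 × √(0.7245/1.2755) = 786.9 × 0.75365 ≈ 593.0 nm.

593.0 nm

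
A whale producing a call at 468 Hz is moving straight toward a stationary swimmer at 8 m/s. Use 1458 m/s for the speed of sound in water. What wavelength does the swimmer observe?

3.10 m

Only the source moves, toward the listener, so f' = f · v/(v − v_s).
f' = 468 × 1458/(1458 − 8) ≈ 471 Hz.
λ' = v/f' = 1458/470.582 ≈ 3.10 m.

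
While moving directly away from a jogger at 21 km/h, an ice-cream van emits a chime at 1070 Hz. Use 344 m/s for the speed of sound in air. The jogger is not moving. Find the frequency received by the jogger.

1052 Hz

21 km/h = 5.833 m/s.
Only the source moves, away from the listener, so f' = f · v/(v + v_s).
f' = 1070 × 344/(344 + 5.833) = 1070 × 344/349.8 ≈ 1052 Hz.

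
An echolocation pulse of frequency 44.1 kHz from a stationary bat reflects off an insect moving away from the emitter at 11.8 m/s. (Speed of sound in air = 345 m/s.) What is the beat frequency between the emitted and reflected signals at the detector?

2917 Hz

The insect first receives the wave as a moving observer: f₁ = f₀ · (v − u)/v = 44.1 × (345 − 11.8)/345 ≈ 42.59 kHz.
On reflection it acts as a source moving away from the stationary detector: f₂ = f₁ · v/(v + u) = 42.59 × 345/356.8 ≈ 41.18 kHz.
Beat frequency (with f₀ = 44100 Hz): |f₂ − f₀| = 2u·f₀/(v + u) = 2 × 11.8 × 44100/356.8 ≈ 2917 Hz.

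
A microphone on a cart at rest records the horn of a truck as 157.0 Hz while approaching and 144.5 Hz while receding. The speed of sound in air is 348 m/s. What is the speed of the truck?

f₁/f₂ = (v + v_s)/(v − v_s), so v_s = v · (f₁ − f₂)/(f₁ + f₂).
v_s = 348 × (157.0 − 144.5)/(157.0 + 144.5) = 348 × 12.5/301.5 ≈ 14.4 m/s.

14.4 m/s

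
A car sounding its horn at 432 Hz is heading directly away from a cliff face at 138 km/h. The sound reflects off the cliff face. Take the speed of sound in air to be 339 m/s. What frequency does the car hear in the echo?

138 km/h = 38.33 m/s.
The cliff face receives the sound from a moving source: f₁ = f₀ · v/(v + v_e) = 432 × 339/377.33 ≈ 388 Hz.
On the return leg the car is a moving observer: f₂ = f₁ · (v − v_e)/v = 388 × 300.67/339 ≈ 344 Hz.

344 Hz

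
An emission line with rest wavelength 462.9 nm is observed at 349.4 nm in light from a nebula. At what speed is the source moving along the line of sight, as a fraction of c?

λ'/λ₀ = 0.7548 < 1 (blueshift), so the source is approaching.
λ'/λ₀ = √((1 − β)/(1 + β)) for an approaching source ⇒ β = (1 − r²)/(1 + r²) with r = λ'/λ₀.
β = (1 − 0.5697)/(1 + 0.5697) ≈ 0.274.

0.274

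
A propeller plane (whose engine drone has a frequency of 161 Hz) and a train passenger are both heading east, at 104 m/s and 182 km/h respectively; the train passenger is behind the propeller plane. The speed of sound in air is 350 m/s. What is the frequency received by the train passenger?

142 Hz

182 km/h = 50.56 m/s.
The train passenger is behind, so the propeller plane is moving away from it while the train passenger is moving toward the propeller plane.
With source receding and observer approaching, f' = f · (v + v_o)/(v + v_s).
f' = 161 × (350 + 50.56)/(350 + 104) = 161 × 400.56/454 ≈ 142 Hz.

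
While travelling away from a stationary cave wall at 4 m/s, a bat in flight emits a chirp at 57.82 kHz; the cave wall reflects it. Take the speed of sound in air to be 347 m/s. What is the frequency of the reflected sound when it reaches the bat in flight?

56.5 kHz

The cave wall receives the sound from a moving source: f₁ = f₀ · v/(v + v_e) = 57.82 × 347/351 ≈ 57.2 kHz.
On the return leg the bat in flight is a moving observer: f₂ = f₁ · (v − v_e)/v = 57.2 × 343/347 ≈ 56.5 kHz.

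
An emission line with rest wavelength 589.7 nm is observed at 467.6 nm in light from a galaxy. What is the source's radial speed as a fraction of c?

λ'/λ₀ = 0.7929 < 1 (blueshift), so the source is approaching.
λ'/λ₀ = √((1 − β)/(1 + β)) for an approaching source ⇒ β = (1 − r²)/(1 + r²) with r = λ'/λ₀.
β = (1 − 0.6288)/(1 + 0.6288) ≈ 0.228.

0.228c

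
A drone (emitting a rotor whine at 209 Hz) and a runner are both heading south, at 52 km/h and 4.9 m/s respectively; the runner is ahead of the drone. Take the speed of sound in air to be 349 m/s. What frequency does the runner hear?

215 Hz

52 km/h = 14.44 m/s.
The runner is ahead, so the drone is moving toward it while the runner is moving away from the drone.
With source approaching and observer receding, f' = f · (v − v_o)/(v − v_s).
f' = 209 × (349 − 4.9)/(349 − 14.44) = 209 × 344.1/334.56 ≈ 215 Hz.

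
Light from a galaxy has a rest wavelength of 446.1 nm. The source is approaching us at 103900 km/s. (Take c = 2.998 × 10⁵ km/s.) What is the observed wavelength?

β = v/c = 103900/299800 = 0.3466.
Relativistic Doppler for wavelength: λ' = λ₀ · √((1 − β)/(1 + β)).
λ' = 446.1 × √(0.6534/1.3466) = 446.1 × 0.69661 ≈ 310.8 nm.

310.8 nm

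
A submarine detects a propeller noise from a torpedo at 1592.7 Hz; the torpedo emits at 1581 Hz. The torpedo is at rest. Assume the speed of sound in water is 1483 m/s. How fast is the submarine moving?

11.0 m/s

f' > f, so the submarine is approaching.
f' = f · (v + v_o)/v ⇒ v_o = v · |f'/f − 1|.
v_o = 1483 × |1592.7/1581 − 1| = 1483 × 0.0074 ≈ 11.0 m/s.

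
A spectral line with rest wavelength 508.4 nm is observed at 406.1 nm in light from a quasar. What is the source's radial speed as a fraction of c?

0.221

λ'/λ₀ = 0.7988 < 1 (blueshift), so the source is approaching.
λ'/λ₀ = √((1 − β)/(1 + β)) for an approaching source ⇒ β = (1 − r²)/(1 + r²) with r = λ'/λ₀.
β = (1 − 0.6381)/(1 + 0.6381) ≈ 0.221.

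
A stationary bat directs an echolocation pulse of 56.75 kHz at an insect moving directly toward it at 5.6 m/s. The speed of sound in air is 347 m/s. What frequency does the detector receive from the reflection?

58.6 kHz

The insect first receives the wave as a moving observer: f₁ = f₀ · (v + u)/v = 56.75 × (347 + 5.6)/347 ≈ 57.7 kHz.
On reflection it acts as a source moving toward the stationary detector: f₂ = f₁ · v/(v − u) = 57.7 × 347/341.4 ≈ 58.6 kHz.
Equivalently f₂ = f₀ · (v + u)/(v − u).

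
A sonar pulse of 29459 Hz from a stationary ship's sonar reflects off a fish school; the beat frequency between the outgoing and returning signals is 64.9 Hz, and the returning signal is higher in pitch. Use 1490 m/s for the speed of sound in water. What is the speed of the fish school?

Double Doppler shift off a moving reflector: f₂ = f₀ · (v + u)/(v − u) (u > 0 toward emitter).
Returning signal is higher, so f₂ = f₀ + Δf = 29459 + 64.9 = 29523.9 Hz.
Rearranging, u = v · (f₂ − f₀)/(f₂ + f₀) = 1490 × 64.9/58982.9 ≈ 1.64 m/s.
So the fish school is moving at 1.64 m/s toward the emitter.

1.64 m/s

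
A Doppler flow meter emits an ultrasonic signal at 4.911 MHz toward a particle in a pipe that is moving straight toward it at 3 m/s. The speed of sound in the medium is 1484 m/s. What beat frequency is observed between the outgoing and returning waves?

19896 Hz

At the particle in a pipe (a moving observer), f₁ = f₀ · (v + u)/v = 4.911 × 1487/1484 ≈ 4.92093 MHz.
The reflection then acts as a moving source: f₂ = f₁ · v/(v − u) ≈ 4.93090 MHz.
Beat frequency (with f₀ = 4911000 Hz): |f₂ − f₀| = 2u·f₀/(v − u) = 2 × 3 × 4911000/1481 ≈ 19896 Hz.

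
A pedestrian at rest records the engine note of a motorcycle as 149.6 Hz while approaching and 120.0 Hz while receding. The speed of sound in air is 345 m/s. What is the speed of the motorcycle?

38 m/s

f₁/f₂ = (v + v_s)/(v − v_s), so v_s = v · (f₁ − f₂)/(f₁ + f₂).
v_s = 345 × (149.6 − 120.0)/(149.6 + 120.0) = 345 × 29.6/269.6 ≈ 38 m/s.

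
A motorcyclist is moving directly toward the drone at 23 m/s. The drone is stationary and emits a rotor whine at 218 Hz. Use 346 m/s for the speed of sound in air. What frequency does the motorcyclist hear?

232 Hz

Moving observer, stationary source: f' = f · (v + v_o)/v.
f' = 218 × (346 + 23)/346 = 218 × 369/346 ≈ 232 Hz.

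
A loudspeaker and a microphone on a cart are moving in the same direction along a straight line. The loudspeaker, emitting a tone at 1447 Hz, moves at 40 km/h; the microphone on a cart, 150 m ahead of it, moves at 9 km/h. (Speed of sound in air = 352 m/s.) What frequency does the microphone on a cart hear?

1484 Hz

40 km/h = 11.11 m/s; 9 km/h = 2.5 m/s.
The microphone on a cart is ahead, so the loudspeaker is moving toward it while the microphone on a cart is moving away from the loudspeaker.
Both move, so f' = f · (v − v_o)/(v − v_s).
f' = 1447 × (352 − 2.5)/(352 − 11.11) = 1447 × 349.5/340.89 ≈ 1484 Hz.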